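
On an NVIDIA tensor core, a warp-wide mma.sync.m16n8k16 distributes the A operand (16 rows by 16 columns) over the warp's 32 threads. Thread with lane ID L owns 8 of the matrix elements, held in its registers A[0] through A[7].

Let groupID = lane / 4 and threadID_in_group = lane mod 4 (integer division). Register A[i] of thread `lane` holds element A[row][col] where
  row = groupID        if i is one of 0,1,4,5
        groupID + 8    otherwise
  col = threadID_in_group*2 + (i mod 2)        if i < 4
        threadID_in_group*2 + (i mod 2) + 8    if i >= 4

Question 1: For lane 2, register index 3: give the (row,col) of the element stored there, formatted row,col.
8,5

L=2->gid=2>>2=0, tid=2&3=2
[3]->row 0+8=8  col 2·2+1+0=5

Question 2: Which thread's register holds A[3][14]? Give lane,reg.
15,4

r=3→G=3,rhi=0  c=14→chi=1,T=3,p=0
L=3*4+3=15  i=1*4+0*2+0=4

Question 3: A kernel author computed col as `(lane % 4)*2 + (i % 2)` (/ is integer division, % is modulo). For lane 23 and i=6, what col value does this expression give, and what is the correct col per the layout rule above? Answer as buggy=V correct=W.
buggy=6 correct=14

`(lane % 4)*2 + (i % 2)`[23,6]→6
lane 23: G=5 (23/4), T=3 (23%4)
i=6: r=5+8=13, c=3*2+0+8=14
col: 6 vs 14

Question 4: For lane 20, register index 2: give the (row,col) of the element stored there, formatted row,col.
20: G=5,T=0
[2] (5+8,0*2+0+0) = (13,0)

13,0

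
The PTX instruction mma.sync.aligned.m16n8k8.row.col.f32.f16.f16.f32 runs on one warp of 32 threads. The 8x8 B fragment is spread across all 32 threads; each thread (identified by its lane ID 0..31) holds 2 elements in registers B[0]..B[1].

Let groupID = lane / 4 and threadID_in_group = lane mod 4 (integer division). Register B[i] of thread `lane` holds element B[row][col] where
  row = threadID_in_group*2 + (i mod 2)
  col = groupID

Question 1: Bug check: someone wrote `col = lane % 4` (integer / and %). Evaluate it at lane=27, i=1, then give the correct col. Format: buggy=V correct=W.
buggy=3 correct=6

`lane % 4`[27,1]=>3
27: grp=6,tig=3
[1] (3*2+1,6) = (7,6)
col: 3 vs 6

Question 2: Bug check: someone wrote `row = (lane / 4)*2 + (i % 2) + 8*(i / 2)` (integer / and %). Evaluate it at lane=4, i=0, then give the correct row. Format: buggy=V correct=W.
buggy=2 correct=0

`(lane / 4)*2 + (i % 2) + 8*(i / 2)`[4,0]→2
lane 4→4/4=1, 4 mod 4=0
i=0  r:2·0+0→0  c:1
row: 2 vs 0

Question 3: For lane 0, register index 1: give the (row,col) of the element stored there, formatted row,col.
0: G=0,T=0
[1] (0*2+1,0) = (1,0)

1,0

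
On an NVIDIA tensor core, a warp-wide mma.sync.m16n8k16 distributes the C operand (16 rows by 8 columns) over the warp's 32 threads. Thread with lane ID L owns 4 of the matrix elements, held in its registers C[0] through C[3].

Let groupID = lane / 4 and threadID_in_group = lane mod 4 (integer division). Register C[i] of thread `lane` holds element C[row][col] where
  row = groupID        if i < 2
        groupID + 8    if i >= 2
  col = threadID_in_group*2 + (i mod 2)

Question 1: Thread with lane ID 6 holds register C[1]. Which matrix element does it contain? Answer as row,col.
lane 6: grp=1 (6/4), tig=2 (6%4)
i=1: r=1+0=1, c=2*2+1=5

1,5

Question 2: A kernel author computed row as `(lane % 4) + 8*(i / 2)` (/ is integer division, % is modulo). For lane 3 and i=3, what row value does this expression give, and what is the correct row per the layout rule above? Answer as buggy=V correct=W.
`(lane % 4) + 8*(i / 2)`[3,3]->11
lane 3: g=0 (3/4), t=3 (3%4)
i=3: r=0+8=8, c=3*2+1=7
row: 11 vs 8

buggy=11 correct=8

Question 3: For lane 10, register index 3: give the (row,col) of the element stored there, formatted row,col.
10,5

L=10⇒gr=10>>2=2, th=10&3=2
[3]⇒row 2+8=10  col 2·2+1=5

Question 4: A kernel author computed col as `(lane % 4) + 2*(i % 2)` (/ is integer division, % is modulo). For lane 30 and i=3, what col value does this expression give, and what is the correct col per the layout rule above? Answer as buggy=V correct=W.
buggy=4 correct=5

`(lane % 4) + 2*(i % 2)`[30,3]→4
L=30→G=30>>2=7, T=30&3=2
[3]→row 7+8=15  col 2·2+1=5
col: 4 vs 5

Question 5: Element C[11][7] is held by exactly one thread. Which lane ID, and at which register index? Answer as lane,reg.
15,3

r=11->g=3,rb=1  c=7->t=3,b0=1
L=3*4+3=15  i=1*2+1=3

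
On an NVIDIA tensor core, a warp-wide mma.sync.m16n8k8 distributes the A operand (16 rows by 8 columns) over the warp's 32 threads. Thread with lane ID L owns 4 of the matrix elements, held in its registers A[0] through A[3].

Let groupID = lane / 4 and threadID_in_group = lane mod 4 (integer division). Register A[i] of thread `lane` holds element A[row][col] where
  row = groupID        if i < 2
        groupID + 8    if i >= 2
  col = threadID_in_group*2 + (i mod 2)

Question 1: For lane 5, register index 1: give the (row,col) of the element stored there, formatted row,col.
5: grp=1,tig=1
[1] (1+0,1*2+1) = (1,3)

1,3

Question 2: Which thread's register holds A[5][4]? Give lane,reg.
r=5→G=5,rhi=0  c=4→T=2,p=0
L=5*4+2=22  i=0*2+0=0

22,0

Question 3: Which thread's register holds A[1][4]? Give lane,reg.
6,0

r=1→G=1,rhi=0  c=4→T=2,p=0
L=1*4+2=6  i=0*2+0=0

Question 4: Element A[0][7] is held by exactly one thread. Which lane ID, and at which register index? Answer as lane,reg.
r:0=>grp=0,rB=0  c:7=>tig=3,lo=1
L=0*4+3=3  i=0*2+1=1

3,1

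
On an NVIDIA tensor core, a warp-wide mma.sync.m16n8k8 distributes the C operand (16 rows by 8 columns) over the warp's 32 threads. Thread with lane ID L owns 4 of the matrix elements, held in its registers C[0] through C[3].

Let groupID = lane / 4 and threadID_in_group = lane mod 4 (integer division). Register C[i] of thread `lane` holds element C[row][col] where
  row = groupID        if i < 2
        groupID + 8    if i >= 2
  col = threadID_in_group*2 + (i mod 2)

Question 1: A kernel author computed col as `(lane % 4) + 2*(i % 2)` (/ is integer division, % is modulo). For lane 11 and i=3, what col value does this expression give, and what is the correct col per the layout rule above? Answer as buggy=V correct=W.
buggy=5 correct=7

`(lane % 4) + 2*(i % 2)`[11,3]->5
lane 11: gid=2 (11/4), tid=3 (11%4)
i=3: r=2+8=10, c=3*2+1=7
col: 5 vs 7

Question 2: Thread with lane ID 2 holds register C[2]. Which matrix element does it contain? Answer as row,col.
2: g=0,t=2
[2] (0+8,2*2+0) = (8,4)

8,4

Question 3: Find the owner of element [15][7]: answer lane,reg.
31,3

r:15=>grp=7,rB=1  c:7=>tig=3,lo=1
L=7*4+3=31  i=1*2+1=3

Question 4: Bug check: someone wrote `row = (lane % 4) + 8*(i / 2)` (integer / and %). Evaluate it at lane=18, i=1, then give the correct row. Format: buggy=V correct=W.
buggy=2 correct=4

`(lane % 4) + 8*(i / 2)`[18,1]->2
lane 18: g=4 (18/4), t=2 (18%4)
i=1: r=4+0=4, c=2*2+1=5
row: 2 vs 4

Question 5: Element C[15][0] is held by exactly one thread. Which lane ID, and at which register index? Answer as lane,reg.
28,2

r=15->g=7,rb=1  c=0->t=0,b0=0
L=7*4+0=28  i=1*2+0=2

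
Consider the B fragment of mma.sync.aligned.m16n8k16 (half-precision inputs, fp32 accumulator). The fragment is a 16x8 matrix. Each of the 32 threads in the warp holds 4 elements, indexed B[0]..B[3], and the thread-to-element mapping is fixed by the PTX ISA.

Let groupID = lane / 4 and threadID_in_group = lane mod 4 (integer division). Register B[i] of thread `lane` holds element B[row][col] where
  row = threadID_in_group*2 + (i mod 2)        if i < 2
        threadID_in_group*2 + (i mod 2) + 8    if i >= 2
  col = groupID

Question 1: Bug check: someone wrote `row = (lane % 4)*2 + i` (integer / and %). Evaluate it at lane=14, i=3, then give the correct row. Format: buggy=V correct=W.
`(lane % 4)*2 + i`[14,3]->7
lane 14->14/4=3, 14 mod 4=2
i=3  r:2·2+1+8->13  c:3
row: 7 vs 13

buggy=7 correct=13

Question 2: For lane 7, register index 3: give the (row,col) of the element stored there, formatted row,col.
7: gr=1,th=3
[3] (3*2+1+8,1) = (15,1)

15,1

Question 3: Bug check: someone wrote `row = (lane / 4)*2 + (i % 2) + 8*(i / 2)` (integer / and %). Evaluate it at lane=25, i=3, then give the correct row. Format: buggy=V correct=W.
`(lane / 4)*2 + (i % 2) + 8*(i / 2)`[25,3]=>21
25: grp=6,tig=1
[3] (1*2+1+8,6) = (11,6)
row: 21 vs 11

buggy=21 correct=11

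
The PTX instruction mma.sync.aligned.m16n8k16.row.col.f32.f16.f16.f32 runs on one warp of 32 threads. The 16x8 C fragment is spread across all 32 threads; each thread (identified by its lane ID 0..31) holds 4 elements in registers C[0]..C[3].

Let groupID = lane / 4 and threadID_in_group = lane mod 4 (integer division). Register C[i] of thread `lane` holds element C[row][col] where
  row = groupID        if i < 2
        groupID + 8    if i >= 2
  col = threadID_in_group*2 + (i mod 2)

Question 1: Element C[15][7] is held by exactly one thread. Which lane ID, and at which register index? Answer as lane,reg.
r=15⇒gr=7,Rb=1  c=7⇒th=3,odd=1
L=7*4+3=31  i=1*2+1=3

31,3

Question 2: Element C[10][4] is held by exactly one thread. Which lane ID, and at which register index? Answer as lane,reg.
10,2

r=10->g=2,rb=1  c=4->t=2,b0=0
L=2*4+2=10  i=1*2+0=2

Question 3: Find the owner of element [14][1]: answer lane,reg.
r: 14->gid=6,r8=1  c: 1->tid=0,i&1=1
L=6*4+0=24  i=1*2+1=3

24,3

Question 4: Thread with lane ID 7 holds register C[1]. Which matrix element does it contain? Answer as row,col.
L=7⇒gr=7>>2=1, th=7&3=3
[1]⇒row 1+0=1  col 3·2+1=7

1,7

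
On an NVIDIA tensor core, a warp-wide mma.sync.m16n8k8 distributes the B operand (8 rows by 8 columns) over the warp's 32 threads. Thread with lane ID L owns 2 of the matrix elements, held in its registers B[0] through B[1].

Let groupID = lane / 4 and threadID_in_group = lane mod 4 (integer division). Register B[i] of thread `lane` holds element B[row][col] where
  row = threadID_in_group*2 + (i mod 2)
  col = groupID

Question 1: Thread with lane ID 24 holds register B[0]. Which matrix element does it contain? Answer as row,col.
24: grp=6,tig=0
[0] (0*2+0,6) = (0,6)

0,6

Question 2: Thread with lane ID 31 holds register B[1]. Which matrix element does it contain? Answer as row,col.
7,7

L=31⇒gr=31>>2=7, th=31&3=3
[1]⇒row 3·2+1=7  col gr=7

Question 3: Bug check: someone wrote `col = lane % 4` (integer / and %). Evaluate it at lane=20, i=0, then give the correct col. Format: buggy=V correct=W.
buggy=0 correct=5

`lane % 4`[20,0]⇒0
L=20⇒gr=20>>2=5, th=20&3=0
[0]⇒row 0·2+0=0  col gr=5
col: 0 vs 5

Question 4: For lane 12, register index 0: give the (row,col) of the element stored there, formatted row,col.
L=12->gid=12>>2=3, tid=12&3=0
[0]->row 0·2+0=0  col gid=3

0,3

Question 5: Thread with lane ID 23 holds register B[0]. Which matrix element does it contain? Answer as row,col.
L=23⇒gr=23>>2=5, th=23&3=3
[0]⇒row 3·2+0=6  col gr=5

6,5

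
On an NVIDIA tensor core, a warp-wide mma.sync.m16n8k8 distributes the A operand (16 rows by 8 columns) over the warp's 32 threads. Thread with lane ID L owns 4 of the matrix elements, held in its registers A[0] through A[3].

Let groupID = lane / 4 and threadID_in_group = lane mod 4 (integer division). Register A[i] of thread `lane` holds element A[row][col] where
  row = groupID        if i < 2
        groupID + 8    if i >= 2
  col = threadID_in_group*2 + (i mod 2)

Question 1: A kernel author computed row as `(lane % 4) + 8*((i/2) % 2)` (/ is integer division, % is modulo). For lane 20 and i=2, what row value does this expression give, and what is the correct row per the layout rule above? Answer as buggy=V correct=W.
buggy=8 correct=13

`(lane % 4) + 8*((i/2) % 2)`[20,2]⇒8
lane 20⇒20/4=5, 20 mod 4=0
i=2  r:5+8⇒13  c:2·0+0⇒0
row: 8 vs 13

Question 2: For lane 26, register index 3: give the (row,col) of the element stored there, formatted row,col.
14,5

lane 26=>26/4=6, 26 mod 4=2
i=3  r:6+8=>14  c:2·2+1=>5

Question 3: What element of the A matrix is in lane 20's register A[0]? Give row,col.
5,0

20: G=5,T=0
[0] (5+0,0*2+0) = (5,0)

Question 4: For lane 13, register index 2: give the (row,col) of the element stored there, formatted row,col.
11,2

L=13→G=13>>2=3, T=13&3=1
[2]→row 3+8=11  col 1·2+0=2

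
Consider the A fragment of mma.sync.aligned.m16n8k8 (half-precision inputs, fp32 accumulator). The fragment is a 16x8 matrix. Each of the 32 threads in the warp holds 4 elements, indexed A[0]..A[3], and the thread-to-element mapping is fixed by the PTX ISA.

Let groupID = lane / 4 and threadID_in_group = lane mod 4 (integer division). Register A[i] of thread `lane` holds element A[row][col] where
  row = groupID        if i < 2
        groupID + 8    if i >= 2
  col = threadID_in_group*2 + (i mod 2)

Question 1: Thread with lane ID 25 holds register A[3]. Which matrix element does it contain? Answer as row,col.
14,3

lane 25: grp=6 (25/4), tig=1 (25%4)
i=3: r=6+8=14, c=1*2+1=3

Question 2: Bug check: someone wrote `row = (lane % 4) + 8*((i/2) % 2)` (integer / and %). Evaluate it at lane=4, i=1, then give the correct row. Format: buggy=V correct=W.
`(lane % 4) + 8*((i/2) % 2)`[4,1]->0
lane 4: gid=1 (4/4), tid=0 (4%4)
i=1: r=1+0=1, c=0*2+1=1
row: 0 vs 1

buggy=0 correct=1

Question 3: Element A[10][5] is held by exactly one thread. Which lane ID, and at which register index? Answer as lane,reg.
r=10⇒gr=2,Rb=1  c=5⇒th=2,odd=1
L=2*4+2=10  i=1*2+1=3

10,3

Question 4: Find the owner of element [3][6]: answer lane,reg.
r:3=>grp=3,rB=0  c:6=>tig=3,lo=0
L=3*4+3=15  i=0*2+0=0

15,0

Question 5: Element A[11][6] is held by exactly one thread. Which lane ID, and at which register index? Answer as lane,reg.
r:11=>grp=3,rB=1  c:6=>tig=3,lo=0
L=3*4+3=15  i=1*2+0=2

15,2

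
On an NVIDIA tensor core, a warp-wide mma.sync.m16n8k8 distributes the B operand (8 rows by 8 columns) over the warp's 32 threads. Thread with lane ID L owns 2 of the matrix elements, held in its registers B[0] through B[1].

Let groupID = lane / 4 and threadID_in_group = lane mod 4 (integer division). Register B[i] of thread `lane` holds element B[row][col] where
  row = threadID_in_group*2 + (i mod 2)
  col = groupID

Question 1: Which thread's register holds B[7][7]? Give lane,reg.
c=7->g=7  r=7->t=3,b0=1
L=7*4+3=31  i=1=1

31,1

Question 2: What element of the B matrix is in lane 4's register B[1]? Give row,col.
4: gr=1,th=0
[1] (0*2+1,1) = (1,1)

1,1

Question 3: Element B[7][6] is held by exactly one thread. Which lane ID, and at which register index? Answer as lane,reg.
c=6→G=6  r=7→T=3,p=1
L=6*4+3=27  i=1=1

27,1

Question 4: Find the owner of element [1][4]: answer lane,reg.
16,1

c=4→G=4  r=1→T=0,p=1
L=4*4+0=16  i=1=1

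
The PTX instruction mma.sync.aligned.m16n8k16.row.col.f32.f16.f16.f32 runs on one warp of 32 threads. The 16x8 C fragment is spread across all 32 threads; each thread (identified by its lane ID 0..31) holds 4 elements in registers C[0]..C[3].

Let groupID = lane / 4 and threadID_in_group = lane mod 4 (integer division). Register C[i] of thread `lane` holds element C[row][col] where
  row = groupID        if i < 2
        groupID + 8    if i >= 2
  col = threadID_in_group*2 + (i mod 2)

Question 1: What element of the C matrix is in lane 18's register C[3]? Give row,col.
12,5

L=18=>grp=18>>2=4, tig=18&3=2
[3]=>row 4+8=12  col 2·2+1=5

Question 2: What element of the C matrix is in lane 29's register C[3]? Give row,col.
15,3

29: G=7,T=1
[3] (7+8,1*2+1) = (15,3)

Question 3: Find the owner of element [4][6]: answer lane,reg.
19,0

r=4⇒gr=4,Rb=0  c=6⇒th=3,odd=0
L=4*4+3=19  i=0*2+0=0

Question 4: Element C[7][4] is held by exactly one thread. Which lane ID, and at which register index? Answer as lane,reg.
30,0

r=7⇒gr=7,Rb=0  c=4⇒th=2,odd=0
L=7*4+2=30  i=0*2+0=0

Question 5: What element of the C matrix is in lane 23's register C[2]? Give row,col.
13,6

L=23⇒gr=23>>2=5, th=23&3=3
[2]⇒row 5+8=13  col 3·2+0=6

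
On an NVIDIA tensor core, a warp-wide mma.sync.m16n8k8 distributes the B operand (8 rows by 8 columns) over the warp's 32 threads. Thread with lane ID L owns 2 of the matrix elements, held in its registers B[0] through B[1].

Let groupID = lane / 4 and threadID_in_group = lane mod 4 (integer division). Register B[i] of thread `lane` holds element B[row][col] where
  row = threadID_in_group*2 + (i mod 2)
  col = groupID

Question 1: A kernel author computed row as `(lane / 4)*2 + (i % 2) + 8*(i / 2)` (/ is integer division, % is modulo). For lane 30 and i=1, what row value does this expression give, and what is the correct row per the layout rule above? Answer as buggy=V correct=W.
`(lane / 4)*2 + (i % 2) + 8*(i / 2)`[30,1]⇒15
lane 30⇒30/4=7, 30 mod 4=2
i=1  r:2·2+1⇒5  c:7
row: 15 vs 5

buggy=15 correct=5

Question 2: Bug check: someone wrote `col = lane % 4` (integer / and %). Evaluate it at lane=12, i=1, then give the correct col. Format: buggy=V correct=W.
`lane % 4`[12,1]⇒0
lane 12: gr=3 (12/4), th=0 (12%4)
i=1: r=0*2+1=1, c=gr=3
col: 0 vs 3

buggy=0 correct=3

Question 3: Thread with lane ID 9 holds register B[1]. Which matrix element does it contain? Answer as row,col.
3,2

lane 9: gid=2 (9/4), tid=1 (9%4)
i=1: r=1*2+1=3, c=gid=2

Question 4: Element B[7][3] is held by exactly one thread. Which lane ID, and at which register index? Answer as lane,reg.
c=3->g=3  r=7->t=3,b0=1
L=3*4+3=15  i=1=1

15,1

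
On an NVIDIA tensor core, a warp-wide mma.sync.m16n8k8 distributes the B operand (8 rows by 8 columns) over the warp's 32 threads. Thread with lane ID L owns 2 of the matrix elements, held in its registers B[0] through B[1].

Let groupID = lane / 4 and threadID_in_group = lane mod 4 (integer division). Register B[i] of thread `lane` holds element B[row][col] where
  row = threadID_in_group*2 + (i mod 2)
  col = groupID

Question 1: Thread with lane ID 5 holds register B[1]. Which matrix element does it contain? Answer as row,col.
3,1

L=5→G=5>>2=1, T=5&3=1
[1]→row 1·2+1=3  col G=1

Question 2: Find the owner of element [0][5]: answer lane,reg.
20,0

c:5=>grp=5  r:0=>tig=0,lo=0
L=5*4+0=20  i=0=0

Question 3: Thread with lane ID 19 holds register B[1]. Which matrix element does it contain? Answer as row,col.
19: G=4,T=3
[1] (3*2+1,4) = (7,4)

7,4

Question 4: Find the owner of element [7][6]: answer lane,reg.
27,1

c=6→G=6  r=7→T=3,p=1
L=6*4+3=27  i=1=1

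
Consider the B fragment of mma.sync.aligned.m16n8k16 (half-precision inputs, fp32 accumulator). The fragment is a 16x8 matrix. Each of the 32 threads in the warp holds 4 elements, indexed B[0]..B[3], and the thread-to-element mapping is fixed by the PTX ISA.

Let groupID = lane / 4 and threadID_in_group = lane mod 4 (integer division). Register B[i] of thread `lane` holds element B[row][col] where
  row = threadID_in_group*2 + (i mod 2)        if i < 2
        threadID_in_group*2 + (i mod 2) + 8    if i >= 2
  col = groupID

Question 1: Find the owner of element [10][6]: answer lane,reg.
25,2

c:6=>grp=6  r:10=>rB=1,tig=1,lo=0
L=6*4+1=25  i=1*2+0=2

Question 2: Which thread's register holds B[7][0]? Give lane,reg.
3,1

c: 0->gid=0  r: 7->r8=0,tid=3,i&1=1
L=0*4+3=3  i=0*2+1=1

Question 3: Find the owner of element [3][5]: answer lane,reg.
21,1

c:5=>grp=5  r:3=>rB=0,tig=1,lo=1
L=5*4+1=21  i=0*2+1=1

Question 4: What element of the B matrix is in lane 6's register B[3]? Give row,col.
6: G=1,T=2
[3] (2*2+1+8,1) = (13,1)

13,1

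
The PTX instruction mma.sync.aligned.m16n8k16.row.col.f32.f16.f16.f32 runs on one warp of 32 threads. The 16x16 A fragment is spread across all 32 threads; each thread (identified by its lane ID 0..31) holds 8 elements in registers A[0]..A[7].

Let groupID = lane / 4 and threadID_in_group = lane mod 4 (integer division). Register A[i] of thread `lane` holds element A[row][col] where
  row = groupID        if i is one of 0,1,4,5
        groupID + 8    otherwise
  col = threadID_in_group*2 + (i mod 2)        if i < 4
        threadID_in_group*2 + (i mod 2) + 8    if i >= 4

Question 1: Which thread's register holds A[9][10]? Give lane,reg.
r: 9->gid=1,r8=1  c: 10->c8=1,tid=1,i&1=0
L=1*4+1=5  i=1*4+1*2+0=6

5,6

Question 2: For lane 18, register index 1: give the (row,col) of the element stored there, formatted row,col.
lane 18->18/4=4, 18 mod 4=2
i=1  r:4+0->4  c:2·2+1+0->5

4,5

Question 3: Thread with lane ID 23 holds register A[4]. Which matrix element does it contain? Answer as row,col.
lane 23: gid=5 (23/4), tid=3 (23%4)
i=4: r=5+0=5, c=3*2+0+8=14

5,14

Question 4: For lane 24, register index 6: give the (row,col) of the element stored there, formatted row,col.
14,8

24: gr=6,th=0
[6] (6+8,0*2+0+8) = (14,8)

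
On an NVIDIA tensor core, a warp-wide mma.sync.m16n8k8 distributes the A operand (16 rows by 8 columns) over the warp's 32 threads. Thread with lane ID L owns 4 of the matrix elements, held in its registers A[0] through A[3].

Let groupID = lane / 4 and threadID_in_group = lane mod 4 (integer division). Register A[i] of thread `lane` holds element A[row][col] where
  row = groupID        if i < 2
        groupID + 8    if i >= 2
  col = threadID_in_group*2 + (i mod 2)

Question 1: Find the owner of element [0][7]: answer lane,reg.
3,1

r=0⇒gr=0,Rb=0  c=7⇒th=3,odd=1
L=0*4+3=3  i=0*2+1=1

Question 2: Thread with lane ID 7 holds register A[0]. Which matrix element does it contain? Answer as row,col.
L=7=>grp=7>>2=1, tig=7&3=3
[0]=>row 1+0=1  col 3·2+0=6

1,6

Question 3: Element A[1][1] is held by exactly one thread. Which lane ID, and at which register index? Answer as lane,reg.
r=1⇒gr=1,Rb=0  c=1⇒th=0,odd=1
L=1*4+0=4  i=0*2+1=1

4,1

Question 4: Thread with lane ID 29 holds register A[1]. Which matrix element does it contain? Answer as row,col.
lane 29: grp=7 (29/4), tig=1 (29%4)
i=1: r=7+0=7, c=1*2+1=3

7,3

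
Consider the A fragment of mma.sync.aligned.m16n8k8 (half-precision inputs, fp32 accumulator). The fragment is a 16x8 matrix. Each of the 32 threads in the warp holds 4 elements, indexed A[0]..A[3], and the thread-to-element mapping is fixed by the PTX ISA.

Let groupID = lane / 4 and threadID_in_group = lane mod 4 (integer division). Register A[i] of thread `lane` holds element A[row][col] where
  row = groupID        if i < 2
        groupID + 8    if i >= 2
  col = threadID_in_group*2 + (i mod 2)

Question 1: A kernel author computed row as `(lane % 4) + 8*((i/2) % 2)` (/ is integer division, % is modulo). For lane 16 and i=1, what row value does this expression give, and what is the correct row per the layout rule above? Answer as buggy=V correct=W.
`(lane % 4) + 8*((i/2) % 2)`[16,1]→0
L=16→G=16>>2=4, T=16&3=0
[1]→row 4+0=4  col 0·2+1=1
row: 0 vs 4

buggy=0 correct=4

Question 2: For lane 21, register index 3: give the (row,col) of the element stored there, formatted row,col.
13,3

lane 21->21/4=5, 21 mod 4=1
i=3  r:5+8->13  c:2·1+1->3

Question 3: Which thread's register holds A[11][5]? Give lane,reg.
14,3

r=11⇒gr=3,Rb=1  c=5⇒th=2,odd=1
L=3*4+2=14  i=1*2+1=3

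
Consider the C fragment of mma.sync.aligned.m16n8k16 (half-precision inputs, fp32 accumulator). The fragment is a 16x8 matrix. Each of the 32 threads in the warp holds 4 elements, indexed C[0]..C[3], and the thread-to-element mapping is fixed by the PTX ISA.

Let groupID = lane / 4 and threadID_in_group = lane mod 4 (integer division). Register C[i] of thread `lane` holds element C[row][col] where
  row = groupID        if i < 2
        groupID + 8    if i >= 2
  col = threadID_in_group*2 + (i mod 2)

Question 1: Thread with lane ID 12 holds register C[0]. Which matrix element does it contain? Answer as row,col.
L=12->g=12>>2=3, t=12&3=0
[0]->row 3+0=3  col 0·2+0=0

3,0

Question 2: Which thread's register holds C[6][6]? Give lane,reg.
27,0

r: 6->gid=6,r8=0  c: 6->tid=3,i&1=0
L=6*4+3=27  i=0*2+0=0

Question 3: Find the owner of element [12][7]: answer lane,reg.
19,3

r=12⇒gr=4,Rb=1  c=7⇒th=3,odd=1
L=4*4+3=19  i=1*2+1=3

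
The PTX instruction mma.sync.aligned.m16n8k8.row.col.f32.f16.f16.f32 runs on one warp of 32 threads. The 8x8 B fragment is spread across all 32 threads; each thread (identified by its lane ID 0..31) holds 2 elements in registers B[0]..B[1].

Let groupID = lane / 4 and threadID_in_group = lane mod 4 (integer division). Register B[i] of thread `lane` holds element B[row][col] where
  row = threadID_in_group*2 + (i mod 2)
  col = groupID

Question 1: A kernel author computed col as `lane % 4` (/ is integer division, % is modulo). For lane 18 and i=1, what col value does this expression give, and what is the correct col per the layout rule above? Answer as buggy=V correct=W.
buggy=2 correct=4

`lane % 4`[18,1]->2
lane 18: g=4 (18/4), t=2 (18%4)
i=1: r=2*2+1=5, c=g=4
col: 2 vs 4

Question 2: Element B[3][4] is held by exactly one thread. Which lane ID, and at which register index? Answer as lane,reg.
17,1

c=4->g=4  r=3->t=1,b0=1
L=4*4+1=17  i=1=1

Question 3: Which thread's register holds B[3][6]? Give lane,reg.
25,1

c: 6->gid=6  r: 3->tid=1,i&1=1
L=6*4+1=25  i=1=1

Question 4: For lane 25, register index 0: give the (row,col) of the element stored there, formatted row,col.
25: g=6,t=1
[0] (1*2+0,6) = (2,6)

2,6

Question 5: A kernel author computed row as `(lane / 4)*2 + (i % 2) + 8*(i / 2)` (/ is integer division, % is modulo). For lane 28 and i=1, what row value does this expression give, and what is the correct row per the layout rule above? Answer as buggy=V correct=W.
buggy=15 correct=1

`(lane / 4)*2 + (i % 2) + 8*(i / 2)`[28,1]⇒15
lane 28: gr=7 (28/4), th=0 (28%4)
i=1: r=0*2+1=1, c=gr=7
row: 15 vs 1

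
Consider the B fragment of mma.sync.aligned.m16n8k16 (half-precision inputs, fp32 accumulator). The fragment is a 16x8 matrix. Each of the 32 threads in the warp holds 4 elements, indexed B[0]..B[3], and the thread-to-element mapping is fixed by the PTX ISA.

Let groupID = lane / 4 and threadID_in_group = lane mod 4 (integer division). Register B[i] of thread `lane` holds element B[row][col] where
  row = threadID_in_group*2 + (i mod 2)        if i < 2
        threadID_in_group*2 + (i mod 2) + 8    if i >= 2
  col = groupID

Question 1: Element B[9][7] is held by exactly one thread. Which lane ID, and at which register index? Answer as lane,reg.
28,3

c=7→G=7  r=9→rhi=1,T=0,p=1
L=7*4+0=28  i=1*2+1=3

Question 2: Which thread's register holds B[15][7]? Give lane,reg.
c=7⇒gr=7  r=15⇒Rb=1,th=3,odd=1
L=7*4+3=31  i=1*2+1=3

31,3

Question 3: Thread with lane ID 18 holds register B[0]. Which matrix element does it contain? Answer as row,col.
lane 18⇒18/4=4, 18 mod 4=2
i=0  r:2·2+0+0⇒4  c:4

4,4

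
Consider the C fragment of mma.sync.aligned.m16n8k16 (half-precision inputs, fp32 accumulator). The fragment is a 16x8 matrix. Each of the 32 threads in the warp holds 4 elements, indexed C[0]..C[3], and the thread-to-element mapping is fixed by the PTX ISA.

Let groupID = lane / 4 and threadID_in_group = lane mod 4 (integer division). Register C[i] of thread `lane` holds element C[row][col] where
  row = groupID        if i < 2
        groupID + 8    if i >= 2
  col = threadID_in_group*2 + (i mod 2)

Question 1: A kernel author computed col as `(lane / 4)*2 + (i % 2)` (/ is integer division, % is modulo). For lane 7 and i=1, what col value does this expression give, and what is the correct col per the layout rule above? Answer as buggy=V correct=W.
`(lane / 4)*2 + (i % 2)`[7,1]->3
lane 7: gid=1 (7/4), tid=3 (7%4)
i=1: r=1+0=1, c=3*2+1=7
col: 3 vs 7

buggy=3 correct=7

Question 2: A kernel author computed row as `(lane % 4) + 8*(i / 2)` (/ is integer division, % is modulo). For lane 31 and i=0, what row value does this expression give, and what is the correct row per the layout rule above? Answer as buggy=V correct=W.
`(lane % 4) + 8*(i / 2)`[31,0]->3
lane 31->31/4=7, 31 mod 4=3
i=0  r:7+0->7  c:2·3+0->6
row: 3 vs 7

buggy=3 correct=7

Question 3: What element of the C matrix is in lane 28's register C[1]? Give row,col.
7,1

lane 28: g=7 (28/4), t=0 (28%4)
i=1: r=7+0=7, c=0*2+1=1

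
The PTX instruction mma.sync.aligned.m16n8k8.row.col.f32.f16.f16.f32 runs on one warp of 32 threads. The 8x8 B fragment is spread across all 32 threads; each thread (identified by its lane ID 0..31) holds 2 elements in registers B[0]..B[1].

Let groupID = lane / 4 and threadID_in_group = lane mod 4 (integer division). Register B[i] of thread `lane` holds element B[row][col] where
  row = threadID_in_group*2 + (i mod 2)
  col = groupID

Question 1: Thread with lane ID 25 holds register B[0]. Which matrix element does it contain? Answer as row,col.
2,6

L=25⇒gr=25>>2=6, th=25&3=1
[0]⇒row 1·2+0=2  col gr=6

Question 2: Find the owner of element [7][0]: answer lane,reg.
3,1

c=0->g=0  r=7->t=3,b0=1
L=0*4+3=3  i=1=1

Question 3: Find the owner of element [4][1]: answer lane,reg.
c=1→G=1  r=4→T=2,p=0
L=1*4+2=6  i=0=0

6,0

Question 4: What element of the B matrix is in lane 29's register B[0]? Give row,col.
29: g=7,t=1
[0] (1*2+0,7) = (2,7)

2,7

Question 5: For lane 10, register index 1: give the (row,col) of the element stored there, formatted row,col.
5,2

L=10->g=10>>2=2, t=10&3=2
[1]->row 2·2+1=5  col g=2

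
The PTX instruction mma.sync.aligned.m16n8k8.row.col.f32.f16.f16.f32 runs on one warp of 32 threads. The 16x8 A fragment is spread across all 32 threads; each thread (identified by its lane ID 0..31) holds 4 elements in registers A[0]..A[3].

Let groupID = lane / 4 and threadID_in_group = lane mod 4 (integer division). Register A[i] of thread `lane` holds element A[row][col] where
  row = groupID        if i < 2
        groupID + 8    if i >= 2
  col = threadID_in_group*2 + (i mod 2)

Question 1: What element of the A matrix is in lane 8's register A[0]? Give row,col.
L=8->gid=8>>2=2, tid=8&3=0
[0]->row 2+0=2  col 0·2+0=0

2,0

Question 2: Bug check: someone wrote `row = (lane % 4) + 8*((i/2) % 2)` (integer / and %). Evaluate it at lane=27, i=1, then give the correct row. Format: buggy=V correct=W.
`(lane % 4) + 8*((i/2) % 2)`[27,1]⇒3
L=27⇒gr=27>>2=6, th=27&3=3
[1]⇒row 6+0=6  col 3·2+1=7
row: 3 vs 6

buggy=3 correct=6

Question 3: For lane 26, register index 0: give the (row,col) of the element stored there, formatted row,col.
6,4

L=26=>grp=26>>2=6, tig=26&3=2
[0]=>row 6+0=6  col 2·2+0=4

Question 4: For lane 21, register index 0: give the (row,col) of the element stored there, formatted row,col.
lane 21->21/4=5, 21 mod 4=1
i=0  r:5+0->5  c:2·1+0->2

5,2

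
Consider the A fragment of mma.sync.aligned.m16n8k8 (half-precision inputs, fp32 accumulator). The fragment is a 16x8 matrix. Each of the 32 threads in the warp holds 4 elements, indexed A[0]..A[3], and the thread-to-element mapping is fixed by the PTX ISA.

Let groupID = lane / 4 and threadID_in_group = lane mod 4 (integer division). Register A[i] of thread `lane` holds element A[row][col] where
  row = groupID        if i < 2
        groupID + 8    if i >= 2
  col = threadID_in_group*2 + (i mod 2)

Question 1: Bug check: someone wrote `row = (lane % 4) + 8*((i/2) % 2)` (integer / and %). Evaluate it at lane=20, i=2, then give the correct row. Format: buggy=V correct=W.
buggy=8 correct=13

`(lane % 4) + 8*((i/2) % 2)`[20,2]⇒8
20: gr=5,th=0
[2] (5+8,0*2+0) = (13,0)
row: 8 vs 13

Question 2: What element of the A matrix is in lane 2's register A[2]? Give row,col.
L=2->g=2>>2=0, t=2&3=2
[2]->row 0+8=8  col 2·2+0=4

8,4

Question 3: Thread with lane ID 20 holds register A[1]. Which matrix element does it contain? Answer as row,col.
20: gr=5,th=0
[1] (5+0,0*2+1) = (5,1)

5,1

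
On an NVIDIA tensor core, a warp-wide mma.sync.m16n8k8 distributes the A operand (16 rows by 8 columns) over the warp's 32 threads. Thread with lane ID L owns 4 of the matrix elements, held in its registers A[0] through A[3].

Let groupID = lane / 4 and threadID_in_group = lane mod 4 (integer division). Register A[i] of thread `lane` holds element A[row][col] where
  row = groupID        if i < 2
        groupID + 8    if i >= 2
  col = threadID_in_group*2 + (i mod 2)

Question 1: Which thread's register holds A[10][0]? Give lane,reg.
r=10→G=2,rhi=1  c=0→T=0,p=0
L=2*4+0=8  i=1*2+0=2

8,2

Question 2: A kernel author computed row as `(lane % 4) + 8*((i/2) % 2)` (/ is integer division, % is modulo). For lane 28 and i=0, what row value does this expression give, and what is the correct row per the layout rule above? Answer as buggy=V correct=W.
buggy=0 correct=7

`(lane % 4) + 8*((i/2) % 2)`[28,0]=>0
lane 28: grp=7 (28/4), tig=0 (28%4)
i=0: r=7+0=7, c=0*2+0=0
row: 0 vs 7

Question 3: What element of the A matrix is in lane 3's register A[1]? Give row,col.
0,7

L=3->gid=3>>2=0, tid=3&3=3
[1]->row 0+0=0  col 3·2+1=7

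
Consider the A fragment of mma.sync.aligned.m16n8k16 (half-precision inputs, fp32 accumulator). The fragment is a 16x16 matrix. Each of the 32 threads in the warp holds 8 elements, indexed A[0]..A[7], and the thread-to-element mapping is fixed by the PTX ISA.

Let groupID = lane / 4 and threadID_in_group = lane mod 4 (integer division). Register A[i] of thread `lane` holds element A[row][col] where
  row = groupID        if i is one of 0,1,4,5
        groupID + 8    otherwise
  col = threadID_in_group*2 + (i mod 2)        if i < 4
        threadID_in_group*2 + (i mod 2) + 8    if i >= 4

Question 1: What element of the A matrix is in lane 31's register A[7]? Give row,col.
15,15

31: G=7,T=3
[7] (7+8,3*2+1+8) = (15,15)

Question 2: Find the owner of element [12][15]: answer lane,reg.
19,7

r:12=>grp=4,rB=1  c:15=>cB=1,tig=3,lo=1
L=4*4+3=19  i=1*4+1*2+1=7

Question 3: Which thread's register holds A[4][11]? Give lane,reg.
r=4→G=4,rhi=0  c=11→chi=1,T=1,p=1
L=4*4+1=17  i=1*4+0*2+1=5

17,5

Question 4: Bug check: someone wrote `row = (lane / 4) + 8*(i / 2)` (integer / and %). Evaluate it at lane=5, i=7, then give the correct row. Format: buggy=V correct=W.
`(lane / 4) + 8*(i / 2)`[5,7]->25
lane 5: gid=1 (5/4), tid=1 (5%4)
i=7: r=1+8=9, c=1*2+1+8=11
row: 25 vs 9

buggy=25 correct=9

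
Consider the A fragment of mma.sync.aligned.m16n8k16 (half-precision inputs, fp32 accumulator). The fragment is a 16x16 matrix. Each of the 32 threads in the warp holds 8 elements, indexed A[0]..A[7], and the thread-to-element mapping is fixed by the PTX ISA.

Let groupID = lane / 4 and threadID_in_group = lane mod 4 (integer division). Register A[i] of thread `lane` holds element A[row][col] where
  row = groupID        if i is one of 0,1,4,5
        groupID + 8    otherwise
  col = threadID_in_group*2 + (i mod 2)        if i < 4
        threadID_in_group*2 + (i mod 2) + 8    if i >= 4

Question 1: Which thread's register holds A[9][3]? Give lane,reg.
5,3

r=9→G=1,rhi=1  c=3→chi=0,T=1,p=1
L=1*4+1=5  i=0*4+1*2+1=3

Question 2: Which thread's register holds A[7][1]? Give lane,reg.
r=7->g=7,rb=0  c=1->cb=0,t=0,b0=1
L=7*4+0=28  i=0*4+0*2+1=1

28,1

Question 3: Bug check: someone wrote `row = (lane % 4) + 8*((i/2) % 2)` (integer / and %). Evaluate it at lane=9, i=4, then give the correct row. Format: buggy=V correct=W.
`(lane % 4) + 8*((i/2) % 2)`[9,4]→1
9: G=2,T=1
[4] (2+0,1*2+0+8) = (2,10)
row: 1 vs 2

buggy=1 correct=2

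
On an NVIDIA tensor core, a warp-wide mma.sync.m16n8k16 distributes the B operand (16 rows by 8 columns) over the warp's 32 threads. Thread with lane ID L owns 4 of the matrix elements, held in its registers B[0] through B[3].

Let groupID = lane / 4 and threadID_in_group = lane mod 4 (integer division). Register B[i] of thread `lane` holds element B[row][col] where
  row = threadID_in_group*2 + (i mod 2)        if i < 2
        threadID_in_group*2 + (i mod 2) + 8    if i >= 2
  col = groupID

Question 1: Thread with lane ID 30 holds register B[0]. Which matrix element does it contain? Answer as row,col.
4,7

lane 30=>30/4=7, 30 mod 4=2
i=0  r:2·2+0+0=>4  c:7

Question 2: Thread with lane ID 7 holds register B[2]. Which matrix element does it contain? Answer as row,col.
14,1

L=7->gid=7>>2=1, tid=7&3=3
[2]->row 3·2+0+8=14  col gid=1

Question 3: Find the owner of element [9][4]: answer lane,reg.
16,3

c=4⇒gr=4  r=9⇒Rb=1,th=0,odd=1
L=4*4+0=16  i=1*2+1=3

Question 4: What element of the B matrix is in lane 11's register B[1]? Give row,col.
7,2

lane 11: g=2 (11/4), t=3 (11%4)
i=1: r=3*2+1+0=7, c=g=2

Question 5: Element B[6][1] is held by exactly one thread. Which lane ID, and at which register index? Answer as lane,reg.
7,0

c:1=>grp=1  r:6=>rB=0,tig=3,lo=0
L=1*4+3=7  i=0*2+0=0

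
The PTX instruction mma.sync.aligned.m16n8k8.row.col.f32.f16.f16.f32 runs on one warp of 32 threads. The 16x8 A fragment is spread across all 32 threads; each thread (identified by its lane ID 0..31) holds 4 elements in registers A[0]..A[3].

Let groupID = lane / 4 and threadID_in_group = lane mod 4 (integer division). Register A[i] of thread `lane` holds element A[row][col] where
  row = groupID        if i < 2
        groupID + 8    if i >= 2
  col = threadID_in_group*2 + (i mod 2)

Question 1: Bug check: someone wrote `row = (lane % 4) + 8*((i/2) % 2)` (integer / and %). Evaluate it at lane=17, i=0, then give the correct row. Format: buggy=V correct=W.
`(lane % 4) + 8*((i/2) % 2)`[17,0]->1
17: gid=4,tid=1
[0] (4+0,1*2+0) = (4,2)
row: 1 vs 4

buggy=1 correct=4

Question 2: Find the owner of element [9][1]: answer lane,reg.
4,3

r:9=>grp=1,rB=1  c:1=>tig=0,lo=1
L=1*4+0=4  i=1*2+1=3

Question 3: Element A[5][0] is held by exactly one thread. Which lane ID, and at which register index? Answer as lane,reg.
20,0

r: 5->gid=5,r8=0  c: 0->tid=0,i&1=0
L=5*4+0=20  i=0*2+0=0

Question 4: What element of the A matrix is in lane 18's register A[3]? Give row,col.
12,5

lane 18: gr=4 (18/4), th=2 (18%4)
i=3: r=4+8=12, c=2*2+1=5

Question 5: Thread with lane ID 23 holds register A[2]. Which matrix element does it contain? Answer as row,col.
lane 23: gr=5 (23/4), th=3 (23%4)
i=2: r=5+8=13, c=3*2+0=6

13,6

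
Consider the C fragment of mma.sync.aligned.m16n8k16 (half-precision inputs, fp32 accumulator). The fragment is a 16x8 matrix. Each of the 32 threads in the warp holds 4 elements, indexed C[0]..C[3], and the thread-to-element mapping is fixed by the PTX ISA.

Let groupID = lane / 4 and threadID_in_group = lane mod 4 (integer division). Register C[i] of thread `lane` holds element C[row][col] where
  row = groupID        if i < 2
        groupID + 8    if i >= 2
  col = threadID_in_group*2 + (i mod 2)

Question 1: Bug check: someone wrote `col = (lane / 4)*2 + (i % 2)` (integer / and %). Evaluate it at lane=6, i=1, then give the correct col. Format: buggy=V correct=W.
`(lane / 4)*2 + (i % 2)`[6,1]->3
L=6->gid=6>>2=1, tid=6&3=2
[1]->row 1+0=1  col 2·2+1=5
col: 3 vs 5

buggy=3 correct=5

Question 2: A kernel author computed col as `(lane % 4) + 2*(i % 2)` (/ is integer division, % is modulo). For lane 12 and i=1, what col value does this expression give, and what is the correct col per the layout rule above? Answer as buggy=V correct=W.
buggy=2 correct=1

`(lane % 4) + 2*(i % 2)`[12,1]⇒2
lane 12⇒12/4=3, 12 mod 4=0
i=1  r:3+0⇒3  c:2·0+1⇒1
col: 2 vs 1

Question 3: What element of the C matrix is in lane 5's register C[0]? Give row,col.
1,2

5: gr=1,th=1
[0] (1+0,1*2+0) = (1,2)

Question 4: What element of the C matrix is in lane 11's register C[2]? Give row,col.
10,6

11: G=2,T=3
[2] (2+8,3*2+0) = (10,6)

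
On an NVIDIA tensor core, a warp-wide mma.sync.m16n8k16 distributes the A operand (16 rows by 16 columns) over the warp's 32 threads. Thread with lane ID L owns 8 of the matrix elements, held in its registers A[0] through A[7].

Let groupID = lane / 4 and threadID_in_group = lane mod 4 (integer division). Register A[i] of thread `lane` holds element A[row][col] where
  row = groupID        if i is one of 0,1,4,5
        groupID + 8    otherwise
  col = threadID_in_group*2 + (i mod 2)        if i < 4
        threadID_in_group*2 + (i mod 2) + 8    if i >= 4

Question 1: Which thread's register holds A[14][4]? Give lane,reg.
26,2

r=14⇒gr=6,Rb=1  c=4⇒Cb=0,th=2,odd=0
L=6*4+2=26  i=0*4+1*2+0=2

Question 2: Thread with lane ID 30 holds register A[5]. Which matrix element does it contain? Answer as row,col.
L=30⇒gr=30>>2=7, th=30&3=2
[5]⇒row 7+0=7  col 2·2+1+8=13

7,13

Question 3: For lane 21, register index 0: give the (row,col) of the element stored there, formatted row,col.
21: g=5,t=1
[0] (5+0,1*2+0+0) = (5,2)

5,2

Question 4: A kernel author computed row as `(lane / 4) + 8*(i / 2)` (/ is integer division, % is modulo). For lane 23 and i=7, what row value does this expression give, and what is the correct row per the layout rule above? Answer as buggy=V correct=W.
`(lane / 4) + 8*(i / 2)`[23,7]->29
lane 23->23/4=5, 23 mod 4=3
i=7  r:5+8->13  c:2·3+1+8->15
row: 29 vs 13

buggy=29 correct=13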